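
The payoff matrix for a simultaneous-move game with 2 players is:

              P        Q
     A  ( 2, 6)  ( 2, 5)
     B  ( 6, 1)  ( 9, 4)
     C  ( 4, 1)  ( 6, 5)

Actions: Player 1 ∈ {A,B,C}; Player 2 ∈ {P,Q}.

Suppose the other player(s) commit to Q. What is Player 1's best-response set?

u_1(A vs Q) = 2
u_1(B vs Q) = 9
u_1(C vs Q) = 6
max payoff 9 at {B}

argmax u_1 = {B}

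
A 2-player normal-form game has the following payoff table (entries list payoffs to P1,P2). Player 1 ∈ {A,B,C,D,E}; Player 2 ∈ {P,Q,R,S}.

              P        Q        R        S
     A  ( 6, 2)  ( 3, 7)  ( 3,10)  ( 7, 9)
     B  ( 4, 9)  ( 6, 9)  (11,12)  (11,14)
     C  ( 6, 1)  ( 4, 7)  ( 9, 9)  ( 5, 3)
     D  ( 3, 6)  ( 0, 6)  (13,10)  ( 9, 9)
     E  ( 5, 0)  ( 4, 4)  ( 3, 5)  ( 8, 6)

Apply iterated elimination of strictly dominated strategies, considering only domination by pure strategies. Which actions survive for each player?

P2 drop P (R beats it: A:10>2 B:12>9 C:9>1 D:10>6 E:5>0)
P1 drop A (B beats it: Q:6>3 R:11>3 S:11>7)
P1 drop C (B beats it: Q:6>4 R:11>9 S:11>5)
P1 drop E (B beats it: Q:6>4 R:11>3 S:11>8)
P2 drop Q (R beats it: B:12>9 D:10>6)
P1→{B,D} P2→{R,S}

Survivors P1:{B,D} P2:{R,S}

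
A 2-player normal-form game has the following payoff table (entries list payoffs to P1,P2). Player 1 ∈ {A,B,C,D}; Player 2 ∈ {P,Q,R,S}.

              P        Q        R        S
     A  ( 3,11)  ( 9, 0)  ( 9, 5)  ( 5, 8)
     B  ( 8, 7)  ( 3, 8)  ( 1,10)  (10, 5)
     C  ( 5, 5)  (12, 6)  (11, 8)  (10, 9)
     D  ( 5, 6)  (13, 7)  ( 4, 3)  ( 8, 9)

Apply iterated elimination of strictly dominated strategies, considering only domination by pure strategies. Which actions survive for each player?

IESDS → P1:{B,C,D} P2:{Q,R,S}

P1 drop A (C beats it: P:5>3 Q:12>9 R:11>9 S:10>5)
P2 drop P (Q beats it: B:8>7 C:6>5 D:7>6)
P1→{B,C,D} P2→{Q,R,S}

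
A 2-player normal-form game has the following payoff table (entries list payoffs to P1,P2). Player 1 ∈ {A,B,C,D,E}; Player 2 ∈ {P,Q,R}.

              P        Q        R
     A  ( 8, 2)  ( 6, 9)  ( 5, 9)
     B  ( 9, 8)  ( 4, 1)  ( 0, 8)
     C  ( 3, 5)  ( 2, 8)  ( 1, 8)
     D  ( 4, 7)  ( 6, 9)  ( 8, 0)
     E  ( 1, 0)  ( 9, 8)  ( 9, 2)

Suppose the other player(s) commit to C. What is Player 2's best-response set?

u_2(P vs C) = 5
u_2(Q vs C) = 8
u_2(R vs C) = 8
max payoff 8 at {Q,R}

argmax u_2 = {Q,R}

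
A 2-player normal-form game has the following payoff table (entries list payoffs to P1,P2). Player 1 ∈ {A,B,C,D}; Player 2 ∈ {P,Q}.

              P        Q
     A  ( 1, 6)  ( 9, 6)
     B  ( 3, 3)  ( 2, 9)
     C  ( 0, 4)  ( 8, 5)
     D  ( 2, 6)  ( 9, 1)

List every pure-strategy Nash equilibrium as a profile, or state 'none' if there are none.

(A,P): not NE [P1→B gives 3>1]
(A,Q): NE
(B,P): not NE [P2→Q gives 9>3]
(B,Q): not NE [P1→D gives 9>2]
(C,P): not NE [P1→B gives 3>0; P2→Q gives 5>4]
(C,Q): not NE [P1→D gives 9>8]
(D,P): not NE [P1→B gives 3>2]
(D,Q): not NE [P2→P gives 6>1]

NE set: (A,Q)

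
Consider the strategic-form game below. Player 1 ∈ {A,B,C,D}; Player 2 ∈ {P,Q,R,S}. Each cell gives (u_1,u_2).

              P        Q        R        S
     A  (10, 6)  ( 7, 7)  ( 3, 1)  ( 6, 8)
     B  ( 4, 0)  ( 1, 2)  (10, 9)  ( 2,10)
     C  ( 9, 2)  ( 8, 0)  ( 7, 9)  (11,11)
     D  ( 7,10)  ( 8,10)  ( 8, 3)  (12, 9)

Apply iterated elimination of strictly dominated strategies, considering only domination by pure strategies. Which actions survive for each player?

P2 drop R (S beats it: A:8>1 B:10>9 C:11>9 D:9>3)
P1 drop B (A beats it: P:10>4 Q:7>1 S:6>2)
P1→{A,C,D} P2→{P,Q,S}

Remaining: P1:{A,C,D} P2:{P,Q,S}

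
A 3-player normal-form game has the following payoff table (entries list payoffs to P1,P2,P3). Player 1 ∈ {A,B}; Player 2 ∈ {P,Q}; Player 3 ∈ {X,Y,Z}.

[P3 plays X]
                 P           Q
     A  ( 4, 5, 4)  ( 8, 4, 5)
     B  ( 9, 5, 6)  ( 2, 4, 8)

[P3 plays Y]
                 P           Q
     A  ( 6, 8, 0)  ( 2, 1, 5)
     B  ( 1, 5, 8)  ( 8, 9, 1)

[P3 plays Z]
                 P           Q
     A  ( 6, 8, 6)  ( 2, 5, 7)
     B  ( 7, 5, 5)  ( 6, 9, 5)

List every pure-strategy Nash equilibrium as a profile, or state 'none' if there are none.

PSNE: ∅

(A,P,X): not NE [P1→B gives 9>4; P3→Z gives 6>4]
(A,P,Y): not NE [P3→Z gives 6>0]
(A,P,Z): not NE [P1→B gives 7>6]
(A,Q,X): not NE [P2→P gives 5>4; P3→Z gives 7>5]
(A,Q,Y): not NE [P1→B gives 8>2; P2→P gives 8>1; P3→Z gives 7>5]
(A,Q,Z): not NE [P1→B gives 6>2; P2→P gives 8>5]
(B,P,X): not NE [P3→Y gives 8>6]
(B,P,Y): not NE [P1→A gives 6>1; P2→Q gives 9>5]
(B,P,Z): not NE [P2→Q gives 9>5; P3→Y gives 8>5]
(B,Q,X): not NE [P1→A gives 8>2; P2→P gives 5>4]
(B,Q,Y): not NE [P3→X gives 8>1]
(B,Q,Z): not NE [P3→X gives 8>5]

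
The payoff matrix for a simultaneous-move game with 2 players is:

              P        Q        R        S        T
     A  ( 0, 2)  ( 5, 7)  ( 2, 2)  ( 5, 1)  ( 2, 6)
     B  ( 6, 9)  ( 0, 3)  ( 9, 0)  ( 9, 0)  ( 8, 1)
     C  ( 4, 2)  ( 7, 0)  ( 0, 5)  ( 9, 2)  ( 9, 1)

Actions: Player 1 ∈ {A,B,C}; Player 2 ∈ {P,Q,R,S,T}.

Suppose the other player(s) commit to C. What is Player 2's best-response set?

P2 best: {R}

u_2(P vs C) = 2
u_2(Q vs C) = 0
u_2(R vs C) = 5
u_2(S vs C) = 2
u_2(T vs C) = 1
max payoff 5 at {R}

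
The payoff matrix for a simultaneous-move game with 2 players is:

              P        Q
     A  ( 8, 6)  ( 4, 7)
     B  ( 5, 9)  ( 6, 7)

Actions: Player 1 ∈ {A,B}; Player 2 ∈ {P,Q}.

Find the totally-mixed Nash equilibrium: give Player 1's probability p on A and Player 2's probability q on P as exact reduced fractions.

P1 indiff ⇒ q·8+(1-q)·4 = q·5+(1-q)·6 ⇒ q(3) = (1-q)(2) ⇒ q = 2/5
P2 indiff ⇒ p·6+(1-p)·9 = p·7+(1-p)·7 ⇒ p(-1) = (1-p)(-2) ⇒ p = 2/3

P1 mixes 2/3 on A; P2 mixes 2/5 on P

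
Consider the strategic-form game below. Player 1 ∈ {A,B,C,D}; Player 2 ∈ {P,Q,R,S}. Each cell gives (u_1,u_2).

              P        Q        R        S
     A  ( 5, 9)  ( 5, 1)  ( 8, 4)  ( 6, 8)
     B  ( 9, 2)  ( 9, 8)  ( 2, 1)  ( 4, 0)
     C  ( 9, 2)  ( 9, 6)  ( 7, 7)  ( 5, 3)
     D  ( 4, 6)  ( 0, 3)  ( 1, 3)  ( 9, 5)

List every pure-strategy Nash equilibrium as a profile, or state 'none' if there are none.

(A,P): not NE [P1→C gives 9>5]
(A,Q): not NE [P1→C gives 9>5; P2→P gives 9>1]
(A,R): not NE [P2→P gives 9>4]
(A,S): not NE [P1→D gives 9>6; P2→P gives 9>8]
(B,P): not NE [P2→Q gives 8>2]
(B,Q): NE
(B,R): not NE [P1→A gives 8>2; P2→Q gives 8>1]
(B,S): not NE [P1→D gives 9>4; P2→Q gives 8>0]
(C,P): not NE [P2→R gives 7>2]
(C,Q): not NE [P2→R gives 7>6]
(C,R): not NE [P1→A gives 8>7]
(C,S): not NE [P1→D gives 9>5; P2→R gives 7>3]
(D,P): not NE [P1→C gives 9>4]
(D,Q): not NE [P1→C gives 9>0; P2→P gives 6>3]
(D,R): not NE [P1→A gives 8>1; P2→P gives 6>3]
(D,S): not NE [P2→P gives 6>5]

NE set: (B,Q)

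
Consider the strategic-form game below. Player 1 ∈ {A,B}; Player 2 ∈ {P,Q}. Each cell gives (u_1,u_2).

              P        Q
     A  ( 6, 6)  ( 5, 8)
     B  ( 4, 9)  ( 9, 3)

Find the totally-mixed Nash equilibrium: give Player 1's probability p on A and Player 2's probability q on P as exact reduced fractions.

P1 mixes 3/4 on A; P2 mixes 2/3 on P

P1 indiff ⇒ q·6+(1-q)·5 = q·4+(1-q)·9 ⇒ q(2) = (1-q)(4) ⇒ q = 2/3
P2 indiff ⇒ p·6+(1-p)·9 = p·8+(1-p)·3 ⇒ p(-2) = (1-p)(-6) ⇒ p = 3/4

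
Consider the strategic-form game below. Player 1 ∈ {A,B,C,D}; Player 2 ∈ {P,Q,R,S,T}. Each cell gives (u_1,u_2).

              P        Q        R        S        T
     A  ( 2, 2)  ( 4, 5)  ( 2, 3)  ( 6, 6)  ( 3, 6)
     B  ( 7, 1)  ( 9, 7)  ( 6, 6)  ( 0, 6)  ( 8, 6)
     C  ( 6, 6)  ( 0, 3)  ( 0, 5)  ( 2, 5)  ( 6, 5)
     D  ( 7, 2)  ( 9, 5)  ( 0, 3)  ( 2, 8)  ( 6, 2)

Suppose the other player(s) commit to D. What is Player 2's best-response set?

argmax u_2 = {S}

u_2(P vs D) = 2
u_2(Q vs D) = 5
u_2(R vs D) = 3
u_2(S vs D) = 8
u_2(T vs D) = 2
max payoff 8 at {S}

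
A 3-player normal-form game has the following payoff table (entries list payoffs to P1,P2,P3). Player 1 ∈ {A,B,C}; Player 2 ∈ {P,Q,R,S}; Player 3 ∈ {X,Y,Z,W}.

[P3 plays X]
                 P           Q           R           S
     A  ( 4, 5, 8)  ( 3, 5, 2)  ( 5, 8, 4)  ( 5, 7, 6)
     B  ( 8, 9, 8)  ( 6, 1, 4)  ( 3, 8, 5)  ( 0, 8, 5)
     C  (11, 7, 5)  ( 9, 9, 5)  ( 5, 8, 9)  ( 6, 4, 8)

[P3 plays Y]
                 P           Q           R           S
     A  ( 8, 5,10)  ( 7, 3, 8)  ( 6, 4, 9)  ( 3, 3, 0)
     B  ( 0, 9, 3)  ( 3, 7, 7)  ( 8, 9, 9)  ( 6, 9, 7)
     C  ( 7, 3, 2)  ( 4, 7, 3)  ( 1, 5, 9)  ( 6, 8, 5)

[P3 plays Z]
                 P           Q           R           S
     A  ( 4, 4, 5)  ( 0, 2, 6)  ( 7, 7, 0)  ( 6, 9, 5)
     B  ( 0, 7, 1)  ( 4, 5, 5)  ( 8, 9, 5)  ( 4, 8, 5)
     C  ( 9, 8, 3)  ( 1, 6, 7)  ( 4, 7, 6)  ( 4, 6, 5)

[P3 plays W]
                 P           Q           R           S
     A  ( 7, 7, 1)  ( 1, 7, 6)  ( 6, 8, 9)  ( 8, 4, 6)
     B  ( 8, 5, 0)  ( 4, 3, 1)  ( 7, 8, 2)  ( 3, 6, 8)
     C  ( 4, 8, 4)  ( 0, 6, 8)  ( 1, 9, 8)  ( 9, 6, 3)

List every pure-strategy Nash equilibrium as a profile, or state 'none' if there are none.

PSNE = {(A,P,Y), (B,R,Y)}

(A,P,X): not NE [P1→C gives 11>4; P2→R gives 8>5; P3→Y gives 10>8]
(A,P,Y): NE
(A,P,Z): not NE [P1→C gives 9>4; P2→S gives 9>4; P3→Y gives 10>5]
(A,P,W): not NE [P1→B gives 8>7; P2→R gives 8>7; P3→Y gives 10>1]
(A,Q,X): not NE [P1→C gives 9>3; P2→R gives 8>5; P3→Y gives 8>2]
(A,Q,Y): not NE [P2→P gives 5>3]
(A,Q,Z): not NE [P1→B gives 4>0; P2→S gives 9>2; P3→Y gives 8>6]
(A,Q,W): not NE [P1→B gives 4>1; P2→R gives 8>7; P3→Y gives 8>6]
(A,R,X): not NE [P3→W gives 9>4]
(A,R,Y): not NE [P1→B gives 8>6; P2→P gives 5>4]
(A,R,Z): not NE [P1→B gives 8>7; P2→S gives 9>7; P3→W gives 9>0]
(A,R,W): not NE [P1→B gives 7>6]
(A,S,X): not NE [P1→C gives 6>5; P2→R gives 8>7]
(A,S,Y): not NE [P1→C gives 6>3; P2→P gives 5>3; P3→W gives 6>0]
(A,S,Z): not NE [P3→W gives 6>5]
(A,S,W): not NE [P1→C gives 9>8; P2→R gives 8>4]
(B,P,X): not NE [P1→C gives 11>8]
(B,P,Y): not NE [P1→A gives 8>0; P3→X gives 8>3]
(B,P,Z): not NE [P1→C gives 9>0; P2→R gives 9>7; P3→X gives 8>1]
(B,P,W): not NE [P2→R gives 8>5; P3→X gives 8>0]
(B,Q,X): not NE [P1→C gives 9>6; P2→P gives 9>1; P3→Y gives 7>4]
(B,Q,Y): not NE [P1→A gives 7>3; P2→S gives 9>7]
(B,Q,Z): not NE [P2→R gives 9>5; P3→Y gives 7>5]
(B,Q,W): not NE [P2→R gives 8>3; P3→Y gives 7>1]
(B,R,X): not NE [P1→C gives 5>3; P2→P gives 9>8; P3→Y gives 9>5]
(B,R,Y): NE
(B,R,Z): not NE [P3→Y gives 9>5]
(B,R,W): not NE [P3→Y gives 9>2]
(B,S,X): not NE [P1→C gives 6>0; P2→P gives 9>8; P3→W gives 8>5]
(B,S,Y): not NE [P3→W gives 8>7]
(B,S,Z): not NE [P1→A gives 6>4; P2→R gives 9>8; P3→W gives 8>5]
(B,S,W): not NE [P1→C gives 9>3; P2→R gives 8>6]
(C,P,X): not NE [P2→Q gives 9>7]
(C,P,Y): not NE [P1→A gives 8>7; P2→S gives 8>3; P3→X gives 5>2]
(C,P,Z): not NE [P3→X gives 5>3]
(C,P,W): not NE [P1→B gives 8>4; P2→R gives 9>8; P3→X gives 5>4]
(C,Q,X): not NE [P3→W gives 8>5]
(C,Q,Y): not NE [P1→A gives 7>4; P2→S gives 8>7; P3→W gives 8>3]
(C,Q,Z): not NE [P1→B gives 4>1; P2→P gives 8>6; P3→W gives 8>7]
(C,Q,W): not NE [P1→B gives 4>0; P2→R gives 9>6]
(C,R,X): not NE [P2→Q gives 9>8]
(C,R,Y): not NE [P1→B gives 8>1; P2→S gives 8>5]
(C,R,Z): not NE [P1→B gives 8>4; P2→P gives 8>7; P3→Y gives 9>6]
(C,R,W): not NE [P1→B gives 7>1; P3→Y gives 9>8]
(C,S,X): not NE [P2→Q gives 9>4]
(C,S,Y): not NE [P3→X gives 8>5]
(C,S,Z): not NE [P1→A gives 6>4; P2→P gives 8>6; P3→X gives 8>5]
(C,S,W): not NE [P2→R gives 9>6; P3→X gives 8>3]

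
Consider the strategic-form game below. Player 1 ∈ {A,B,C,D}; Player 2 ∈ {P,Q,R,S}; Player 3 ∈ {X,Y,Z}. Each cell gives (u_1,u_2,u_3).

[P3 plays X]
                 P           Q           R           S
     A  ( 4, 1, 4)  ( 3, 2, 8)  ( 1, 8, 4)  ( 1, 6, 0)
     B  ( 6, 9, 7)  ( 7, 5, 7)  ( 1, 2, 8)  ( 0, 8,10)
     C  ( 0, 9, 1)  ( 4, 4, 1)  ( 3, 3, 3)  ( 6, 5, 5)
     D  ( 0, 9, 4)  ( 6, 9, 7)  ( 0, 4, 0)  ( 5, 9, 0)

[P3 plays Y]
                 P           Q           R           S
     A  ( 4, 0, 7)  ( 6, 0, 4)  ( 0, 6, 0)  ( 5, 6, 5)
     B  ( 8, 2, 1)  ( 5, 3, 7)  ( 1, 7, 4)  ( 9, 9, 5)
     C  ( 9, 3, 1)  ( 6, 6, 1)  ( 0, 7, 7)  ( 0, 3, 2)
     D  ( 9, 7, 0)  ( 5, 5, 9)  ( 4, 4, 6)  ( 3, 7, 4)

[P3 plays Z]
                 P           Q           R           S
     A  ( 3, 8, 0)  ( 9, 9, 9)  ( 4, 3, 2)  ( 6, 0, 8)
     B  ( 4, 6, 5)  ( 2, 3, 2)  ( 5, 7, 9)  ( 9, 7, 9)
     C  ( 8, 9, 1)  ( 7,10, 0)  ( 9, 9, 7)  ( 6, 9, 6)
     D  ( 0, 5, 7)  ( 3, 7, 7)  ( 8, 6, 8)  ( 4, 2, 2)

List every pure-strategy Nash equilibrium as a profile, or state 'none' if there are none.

NE set: (A,Q,Z), (B,P,X)

(A,P,X): not NE [P1→B gives 6>4; P2→R gives 8>1; P3→Y gives 7>4]
(A,P,Y): not NE [P1→D gives 9>4; P2→S gives 6>0]
(A,P,Z): not NE [P1→C gives 8>3; P2→Q gives 9>8; P3→Y gives 7>0]
(A,Q,X): not NE [P1→B gives 7>3; P2→R gives 8>2; P3→Z gives 9>8]
(A,Q,Y): not NE [P2→S gives 6>0; P3→Z gives 9>4]
(A,Q,Z): NE
(A,R,X): not NE [P1→C gives 3>1]
(A,R,Y): not NE [P1→D gives 4>0; P3→X gives 4>0]
(A,R,Z): not NE [P1→C gives 9>4; P2→Q gives 9>3; P3→X gives 4>2]
(A,S,X): not NE [P1→C gives 6>1; P2→R gives 8>6; P3→Z gives 8>0]
(A,S,Y): not NE [P1→B gives 9>5; P3→Z gives 8>5]
(A,S,Z): not NE [P1→B gives 9>6; P2→Q gives 9>0]
(B,P,X): NE
(B,P,Y): not NE [P1→D gives 9>8; P2→S gives 9>2; P3→X gives 7>1]
(B,P,Z): not NE [P1→C gives 8>4; P2→S gives 7>6; P3→X gives 7>5]
(B,Q,X): not NE [P2→P gives 9>5]
(B,Q,Y): not NE [P1→C gives 6>5; P2→S gives 9>3]
(B,Q,Z): not NE [P1→A gives 9>2; P2→S gives 7>3; P3→Y gives 7>2]
(B,R,X): not NE [P1→C gives 3>1; P2→P gives 9>2; P3→Z gives 9>8]
(B,R,Y): not NE [P1→D gives 4>1; P2→S gives 9>7; P3→Z gives 9>4]
(B,R,Z): not NE [P1→C gives 9>5]
(B,S,X): not NE [P1→C gives 6>0; P2→P gives 9>8]
(B,S,Y): not NE [P3→X gives 10>5]
(B,S,Z): not NE [P3→X gives 10>9]
(C,P,X): not NE [P1→B gives 6>0]
(C,P,Y): not NE [P2→R gives 7>3]
(C,P,Z): not NE [P2→Q gives 10>9]
(C,Q,X): not NE [P1→B gives 7>4; P2→P gives 9>4]
(C,Q,Y): not NE [P2→R gives 7>6]
(C,Q,Z): not NE [P1→A gives 9>7; P3→Y gives 1>0]
(C,R,X): not NE [P2→P gives 9>3; P3→Z gives 7>3]
(C,R,Y): not NE [P1→D gives 4>0]
(C,R,Z): not NE [P2→Q gives 10>9]
(C,S,X): not NE [P2→P gives 9>5; P3→Z gives 6>5]
(C,S,Y): not NE [P1→B gives 9>0; P2→R gives 7>3; P3→Z gives 6>2]
(C,S,Z): not NE [P1→B gives 9>6; P2→Q gives 10>9]
(D,P,X): not NE [P1→B gives 6>0; P3→Z gives 7>4]
(D,P,Y): not NE [P3→Z gives 7>0]
(D,P,Z): not NE [P1→C gives 8>0; P2→Q gives 7>5]
(D,Q,X): not NE [P1→B gives 7>6; P3→Y gives 9>7]
(D,Q,Y): not NE [P1→C gives 6>5; P2→S gives 7>5]
(D,Q,Z): not NE [P1→A gives 9>3; P3→Y gives 9>7]
(D,R,X): not NE [P1→C gives 3>0; P2→S gives 9>4; P3→Z gives 8>0]
(D,R,Y): not NE [P2→S gives 7>4; P3→Z gives 8>6]
(D,R,Z): not NE [P1→C gives 9>8; P2→Q gives 7>6]
(D,S,X): not NE [P1→C gives 6>5; P3→Y gives 4>0]
(D,S,Y): not NE [P1→B gives 9>3]
(D,S,Z): not NE [P1→B gives 9>4; P2→Q gives 7>2; P3→Y gives 4>2]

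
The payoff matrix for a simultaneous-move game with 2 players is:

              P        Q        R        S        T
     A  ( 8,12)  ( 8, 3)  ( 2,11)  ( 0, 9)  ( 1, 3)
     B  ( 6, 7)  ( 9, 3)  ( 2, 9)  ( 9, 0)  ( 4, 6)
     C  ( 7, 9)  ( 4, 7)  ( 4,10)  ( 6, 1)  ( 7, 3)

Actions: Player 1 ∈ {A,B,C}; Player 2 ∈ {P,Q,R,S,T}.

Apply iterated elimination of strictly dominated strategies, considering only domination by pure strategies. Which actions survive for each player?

Survivors P1:{A,C} P2:{P,R}

P2 drop Q (P beats it: A:12>3 B:7>3 C:9>7)
P2 drop S (P beats it: A:12>9 B:7>0 C:9>1)
P1 drop B (C beats it: P:7>6 R:4>2 T:7>4)
P2 drop T (P beats it: A:12>3 C:9>3)
P1→{A,C} P2→{P,R}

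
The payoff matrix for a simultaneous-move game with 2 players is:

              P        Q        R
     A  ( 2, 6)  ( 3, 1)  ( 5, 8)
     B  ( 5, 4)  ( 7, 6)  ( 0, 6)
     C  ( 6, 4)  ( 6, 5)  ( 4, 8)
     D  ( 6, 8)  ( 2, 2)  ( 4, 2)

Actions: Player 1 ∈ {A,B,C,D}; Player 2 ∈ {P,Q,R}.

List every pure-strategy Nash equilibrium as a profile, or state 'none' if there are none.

NE set: (A,R), (B,Q), (D,P)

(A,P): not NE [P1→D gives 6>2; P2→R gives 8>6]
(A,Q): not NE [P1→B gives 7>3; P2→R gives 8>1]
(A,R): NE
(B,P): not NE [P1→D gives 6>5; P2→R gives 6>4]
(B,Q): NE
(B,R): not NE [P1→A gives 5>0]
(C,P): not NE [P2→R gives 8>4]
(C,Q): not NE [P1→B gives 7>6; P2→R gives 8>5]
(C,R): not NE [P1→A gives 5>4]
(D,P): NE
(D,Q): not NE [P1→B gives 7>2; P2→P gives 8>2]
(D,R): not NE [P1→A gives 5>4; P2→P gives 8>2]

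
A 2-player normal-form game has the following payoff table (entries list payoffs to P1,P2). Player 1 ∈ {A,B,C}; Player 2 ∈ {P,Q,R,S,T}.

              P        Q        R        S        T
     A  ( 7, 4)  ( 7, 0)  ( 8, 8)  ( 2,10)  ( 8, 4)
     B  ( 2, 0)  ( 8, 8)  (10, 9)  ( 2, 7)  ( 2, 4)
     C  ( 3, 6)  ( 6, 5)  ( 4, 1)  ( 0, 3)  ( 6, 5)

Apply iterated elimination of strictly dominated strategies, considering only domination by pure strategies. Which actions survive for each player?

P1 drop C (A beats it: P:7>3 Q:7>6 R:8>4 S:2>0 T:8>6)
P2 drop P (R beats it: A:8>4 B:9>0)
P2 drop Q (R beats it: A:8>0 B:9>8)
P2 drop T (R beats it: A:8>4 B:9>4)
P1→{A,B} P2→{R,S}

Remaining: P1:{A,B} P2:{R,S}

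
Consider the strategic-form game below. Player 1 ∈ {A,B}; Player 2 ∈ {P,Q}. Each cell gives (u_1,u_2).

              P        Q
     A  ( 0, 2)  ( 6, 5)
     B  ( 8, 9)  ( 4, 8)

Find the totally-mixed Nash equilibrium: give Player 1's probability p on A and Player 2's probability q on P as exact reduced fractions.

P1 indiff ⇒ q·0+(1-q)·6 = q·8+(1-q)·4 ⇒ q(-8) = (1-q)(-2) ⇒ q = 1/5
P2 indiff ⇒ p·2+(1-p)·9 = p·5+(1-p)·8 ⇒ p(-3) = (1-p)(-1) ⇒ p = 1/4

p=1/4, q=1/5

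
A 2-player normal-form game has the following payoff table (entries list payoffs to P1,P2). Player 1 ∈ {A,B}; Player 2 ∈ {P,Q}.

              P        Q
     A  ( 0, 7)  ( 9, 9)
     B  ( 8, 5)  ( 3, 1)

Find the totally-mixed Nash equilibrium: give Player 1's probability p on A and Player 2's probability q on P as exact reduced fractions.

(p,q) = (2/3, 3/7)

P1 indiff ⇒ q·0+(1-q)·9 = q·8+(1-q)·3 ⇒ q(-8) = (1-q)(-6) ⇒ q = 3/7
P2 indiff ⇒ p·7+(1-p)·5 = p·9+(1-p)·1 ⇒ p(-2) = (1-p)(-4) ⇒ p = 2/3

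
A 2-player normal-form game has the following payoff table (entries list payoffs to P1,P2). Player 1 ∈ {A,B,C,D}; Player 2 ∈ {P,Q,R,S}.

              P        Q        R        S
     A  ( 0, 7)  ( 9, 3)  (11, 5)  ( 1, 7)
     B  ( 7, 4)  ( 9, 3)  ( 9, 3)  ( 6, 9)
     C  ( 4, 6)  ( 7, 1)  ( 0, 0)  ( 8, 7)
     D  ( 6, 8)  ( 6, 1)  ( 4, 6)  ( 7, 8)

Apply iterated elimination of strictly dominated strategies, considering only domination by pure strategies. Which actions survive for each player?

P2 drop Q (P beats it: A:7>3 B:4>3 C:6>1 D:8>1)
P2 drop R (P beats it: A:7>5 B:4>3 C:6>0 D:8>6)
P1 drop A (B beats it: P:7>0 S:6>1)
P1→{B,C,D} P2→{P,S}

Survivors P1:{B,C,D} P2:{P,S}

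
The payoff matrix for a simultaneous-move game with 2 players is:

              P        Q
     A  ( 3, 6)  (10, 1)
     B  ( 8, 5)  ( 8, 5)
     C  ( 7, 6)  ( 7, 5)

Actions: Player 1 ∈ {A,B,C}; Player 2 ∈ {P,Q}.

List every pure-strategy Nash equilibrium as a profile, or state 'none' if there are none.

(A,P): not NE [P1→B gives 8>3]
(A,Q): not NE [P2→P gives 6>1]
(B,P): NE
(B,Q): not NE [P1→A gives 10>8]
(C,P): not NE [P1→B gives 8>7]
(C,Q): not NE [P1→A gives 10>7; P2→P gives 6>5]

Nash profiles: (B,P)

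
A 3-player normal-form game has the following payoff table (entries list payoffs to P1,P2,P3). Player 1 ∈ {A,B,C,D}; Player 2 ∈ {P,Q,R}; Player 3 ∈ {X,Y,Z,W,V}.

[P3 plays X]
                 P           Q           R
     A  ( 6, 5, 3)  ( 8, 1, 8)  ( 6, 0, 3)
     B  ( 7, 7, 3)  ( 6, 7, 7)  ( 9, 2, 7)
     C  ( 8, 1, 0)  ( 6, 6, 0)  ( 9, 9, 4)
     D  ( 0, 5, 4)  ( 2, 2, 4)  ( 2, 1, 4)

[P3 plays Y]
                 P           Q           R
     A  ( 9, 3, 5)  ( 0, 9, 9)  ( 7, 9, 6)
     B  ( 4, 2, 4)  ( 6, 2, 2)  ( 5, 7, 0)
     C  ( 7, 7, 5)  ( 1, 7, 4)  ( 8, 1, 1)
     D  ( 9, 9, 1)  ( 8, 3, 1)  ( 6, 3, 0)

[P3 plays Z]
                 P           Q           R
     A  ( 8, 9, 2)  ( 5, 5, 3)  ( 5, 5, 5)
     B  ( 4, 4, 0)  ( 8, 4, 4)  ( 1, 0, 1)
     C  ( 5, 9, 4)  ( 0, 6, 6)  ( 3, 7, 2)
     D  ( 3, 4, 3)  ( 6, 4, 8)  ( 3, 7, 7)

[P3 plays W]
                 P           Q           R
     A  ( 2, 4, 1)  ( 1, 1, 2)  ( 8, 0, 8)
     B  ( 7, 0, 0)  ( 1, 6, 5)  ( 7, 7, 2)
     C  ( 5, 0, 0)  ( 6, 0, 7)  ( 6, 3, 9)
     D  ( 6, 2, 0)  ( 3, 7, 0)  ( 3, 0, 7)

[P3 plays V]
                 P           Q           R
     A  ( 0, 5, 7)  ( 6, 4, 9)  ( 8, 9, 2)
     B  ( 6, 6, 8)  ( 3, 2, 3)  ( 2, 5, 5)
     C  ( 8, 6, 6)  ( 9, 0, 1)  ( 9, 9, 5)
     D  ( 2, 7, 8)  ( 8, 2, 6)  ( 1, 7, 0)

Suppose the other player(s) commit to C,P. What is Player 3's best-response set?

argmax u_3 = {V}

u_3(X vs C,P) = 0
u_3(Y vs C,P) = 5
u_3(Z vs C,P) = 4
u_3(W vs C,P) = 0
u_3(V vs C,P) = 6
max payoff 6 at {V}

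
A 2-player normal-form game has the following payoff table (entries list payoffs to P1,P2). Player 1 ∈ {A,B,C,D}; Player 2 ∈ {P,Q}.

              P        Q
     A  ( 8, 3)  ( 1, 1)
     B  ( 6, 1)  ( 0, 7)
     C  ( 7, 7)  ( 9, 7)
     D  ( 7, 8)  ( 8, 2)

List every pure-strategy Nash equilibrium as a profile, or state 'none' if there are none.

(A,P): NE
(A,Q): not NE [P1→C gives 9>1; P2→P gives 3>1]
(B,P): not NE [P1→A gives 8>6; P2→Q gives 7>1]
(B,Q): not NE [P1→C gives 9>0]
(C,P): not NE [P1→A gives 8>7]
(C,Q): NE
(D,P): not NE [P1→A gives 8>7]
(D,Q): not NE [P1→C gives 9>8; P2→P gives 8>2]

Nash profiles: (A,P), (C,Q)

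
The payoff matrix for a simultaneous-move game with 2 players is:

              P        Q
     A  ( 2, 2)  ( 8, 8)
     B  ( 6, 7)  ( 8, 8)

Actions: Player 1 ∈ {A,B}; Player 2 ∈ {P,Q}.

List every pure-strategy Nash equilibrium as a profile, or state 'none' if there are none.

(A,P): not NE [P1→B gives 6>2; P2→Q gives 8>2]
(A,Q): NE
(B,P): not NE [P2→Q gives 8>7]
(B,Q): NE

NE set: (A,Q), (B,Q)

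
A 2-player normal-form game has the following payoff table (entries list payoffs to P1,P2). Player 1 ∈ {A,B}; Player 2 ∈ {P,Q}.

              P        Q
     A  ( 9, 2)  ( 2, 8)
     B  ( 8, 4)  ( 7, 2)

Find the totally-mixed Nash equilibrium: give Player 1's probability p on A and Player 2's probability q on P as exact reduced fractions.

(p,q) = (1/4, 5/6)

P1 indiff ⇒ q·9+(1-q)·2 = q·8+(1-q)·7 ⇒ q(1) = (1-q)(5) ⇒ q = 5/6
P2 indiff ⇒ p·2+(1-p)·4 = p·8+(1-p)·2 ⇒ p(-6) = (1-p)(-2) ⇒ p = 1/4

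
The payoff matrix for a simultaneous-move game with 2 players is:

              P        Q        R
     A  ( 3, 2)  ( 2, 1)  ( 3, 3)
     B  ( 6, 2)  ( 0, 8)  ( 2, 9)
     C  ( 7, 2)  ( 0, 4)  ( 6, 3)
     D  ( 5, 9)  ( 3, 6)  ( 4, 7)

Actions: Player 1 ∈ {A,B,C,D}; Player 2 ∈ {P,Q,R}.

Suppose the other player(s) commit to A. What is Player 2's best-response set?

P2 best: {R}

u_2(P vs A) = 2
u_2(Q vs A) = 1
u_2(R vs A) = 3
max payoff 3 at {R}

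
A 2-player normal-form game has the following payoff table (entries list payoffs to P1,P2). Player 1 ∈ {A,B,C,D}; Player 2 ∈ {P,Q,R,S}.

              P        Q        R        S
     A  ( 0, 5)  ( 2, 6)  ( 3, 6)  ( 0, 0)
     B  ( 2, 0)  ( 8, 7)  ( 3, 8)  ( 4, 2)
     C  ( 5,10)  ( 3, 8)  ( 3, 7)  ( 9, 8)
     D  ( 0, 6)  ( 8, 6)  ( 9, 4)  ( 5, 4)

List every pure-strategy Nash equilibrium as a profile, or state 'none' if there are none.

(A,P): not NE [P1→C gives 5>0; P2→R gives 6>5]
(A,Q): not NE [P1→D gives 8>2]
(A,R): not NE [P1→D gives 9>3]
(A,S): not NE [P1→C gives 9>0; P2→R gives 6>0]
(B,P): not NE [P1→C gives 5>2; P2→R gives 8>0]
(B,Q): not NE [P2→R gives 8>7]
(B,R): not NE [P1→D gives 9>3]
(B,S): not NE [P1→C gives 9>4; P2→R gives 8>2]
(C,P): NE
(C,Q): not NE [P1→D gives 8>3; P2→P gives 10>8]
(C,R): not NE [P1→D gives 9>3; P2→P gives 10>7]
(C,S): not NE [P2→P gives 10>8]
(D,P): not NE [P1→C gives 5>0]
(D,Q): NE
(D,R): not NE [P2→Q gives 6>4]
(D,S): not NE [P1→C gives 9>5; P2→Q gives 6>4]

NE set: (C,P), (D,Q)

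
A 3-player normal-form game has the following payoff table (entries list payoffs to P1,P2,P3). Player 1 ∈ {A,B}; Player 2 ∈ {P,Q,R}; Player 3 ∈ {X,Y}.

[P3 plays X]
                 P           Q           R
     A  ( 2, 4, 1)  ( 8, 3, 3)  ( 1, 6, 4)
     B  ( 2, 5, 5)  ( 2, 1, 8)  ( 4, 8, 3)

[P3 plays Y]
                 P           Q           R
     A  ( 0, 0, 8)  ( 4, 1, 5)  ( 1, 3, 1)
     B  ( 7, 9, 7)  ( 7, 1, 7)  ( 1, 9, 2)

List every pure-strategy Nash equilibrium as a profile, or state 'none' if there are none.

NE set: (B,P,Y), (B,R,X)

(A,P,X): not NE [P2→R gives 6>4; P3→Y gives 8>1]
(A,P,Y): not NE [P1→B gives 7>0; P2→R gives 3>0]
(A,Q,X): not NE [P2→R gives 6>3; P3→Y gives 5>3]
(A,Q,Y): not NE [P1→B gives 7>4; P2→R gives 3>1]
(A,R,X): not NE [P1→B gives 4>1]
(A,R,Y): not NE [P3→X gives 4>1]
(B,P,X): not NE [P2→R gives 8>5; P3→Y gives 7>5]
(B,P,Y): NE
(B,Q,X): not NE [P1→A gives 8>2; P2→R gives 8>1]
(B,Q,Y): not NE [P2→R gives 9>1; P3→X gives 8>7]
(B,R,X): NE
(B,R,Y): not NE [P3→X gives 3>2]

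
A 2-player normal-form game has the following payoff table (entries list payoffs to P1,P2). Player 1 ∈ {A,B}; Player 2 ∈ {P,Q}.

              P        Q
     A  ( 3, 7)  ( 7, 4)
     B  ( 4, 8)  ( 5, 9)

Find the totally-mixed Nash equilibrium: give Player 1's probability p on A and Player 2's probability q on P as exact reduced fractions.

P1 indiff ⇒ q·3+(1-q)·7 = q·4+(1-q)·5 ⇒ q(-1) = (1-q)(-2) ⇒ q = 2/3
P2 indiff ⇒ p·7+(1-p)·8 = p·4+(1-p)·9 ⇒ p(3) = (1-p)(1) ⇒ p = 1/4

(p,q) = (1/4, 2/3)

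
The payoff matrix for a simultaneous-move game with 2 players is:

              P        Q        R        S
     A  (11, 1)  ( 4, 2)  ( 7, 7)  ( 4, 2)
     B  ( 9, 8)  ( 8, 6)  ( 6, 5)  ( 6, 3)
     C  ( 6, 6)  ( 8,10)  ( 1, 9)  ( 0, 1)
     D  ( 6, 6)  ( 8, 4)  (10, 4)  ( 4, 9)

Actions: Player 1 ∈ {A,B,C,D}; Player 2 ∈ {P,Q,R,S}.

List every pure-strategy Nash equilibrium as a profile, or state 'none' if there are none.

Nash profiles: (C,Q)

(A,P): not NE [P2→R gives 7>1]
(A,Q): not NE [P1→D gives 8>4; P2→R gives 7>2]
(A,R): not NE [P1→D gives 10>7]
(A,S): not NE [P1→B gives 6>4; P2→R gives 7>2]
(B,P): not NE [P1→A gives 11>9]
(B,Q): not NE [P2→P gives 8>6]
(B,R): not NE [P1→D gives 10>6; P2→P gives 8>5]
(B,S): not NE [P2→P gives 8>3]
(C,P): not NE [P1→A gives 11>6; P2→Q gives 10>6]
(C,Q): NE
(C,R): not NE [P1→D gives 10>1; P2→Q gives 10>9]
(C,S): not NE [P1→B gives 6>0; P2→Q gives 10>1]
(D,P): not NE [P1→A gives 11>6; P2→S gives 9>6]
(D,Q): not NE [P2→S gives 9>4]
(D,R): not NE [P2→S gives 9>4]
(D,S): not NE [P1→B gives 6>4]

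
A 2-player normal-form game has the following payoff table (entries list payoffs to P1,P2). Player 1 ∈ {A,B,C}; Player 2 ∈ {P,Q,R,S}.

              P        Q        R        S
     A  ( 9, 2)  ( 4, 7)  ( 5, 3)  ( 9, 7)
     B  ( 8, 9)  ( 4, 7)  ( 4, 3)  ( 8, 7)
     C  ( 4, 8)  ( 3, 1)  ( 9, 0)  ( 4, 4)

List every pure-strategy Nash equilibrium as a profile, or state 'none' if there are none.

Nash profiles: (A,Q), (A,S)

(A,P): not NE [P2→S gives 7>2]
(A,Q): NE
(A,R): not NE [P1→C gives 9>5; P2→S gives 7>3]
(A,S): NE
(B,P): not NE [P1→A gives 9>8]
(B,Q): not NE [P2→P gives 9>7]
(B,R): not NE [P1→C gives 9>4; P2→P gives 9>3]
(B,S): not NE [P1→A gives 9>8; P2→P gives 9>7]
(C,P): not NE [P1→A gives 9>4]
(C,Q): not NE [P1→B gives 4>3; P2→P gives 8>1]
(C,R): not NE [P2→P gives 8>0]
(C,S): not NE [P1→A gives 9>4; P2→P gives 8>4]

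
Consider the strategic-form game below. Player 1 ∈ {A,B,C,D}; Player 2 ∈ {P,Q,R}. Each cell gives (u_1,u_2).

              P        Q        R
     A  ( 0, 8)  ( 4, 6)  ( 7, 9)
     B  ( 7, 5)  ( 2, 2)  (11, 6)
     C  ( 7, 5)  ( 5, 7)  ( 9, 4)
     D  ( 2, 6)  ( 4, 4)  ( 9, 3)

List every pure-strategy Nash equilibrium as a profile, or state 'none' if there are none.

(A,P): not NE [P1→C gives 7>0; P2→R gives 9>8]
(A,Q): not NE [P1→C gives 5>4; P2→R gives 9>6]
(A,R): not NE [P1→B gives 11>7]
(B,P): not NE [P2→R gives 6>5]
(B,Q): not NE [P1→C gives 5>2; P2→R gives 6>2]
(B,R): NE
(C,P): not NE [P2→Q gives 7>5]
(C,Q): NE
(C,R): not NE [P1→B gives 11>9; P2→Q gives 7>4]
(D,P): not NE [P1→C gives 7>2]
(D,Q): not NE [P1→C gives 5>4; P2→P gives 6>4]
(D,R): not NE [P1→B gives 11>9; P2→P gives 6>3]

NE set: (B,R), (C,Q)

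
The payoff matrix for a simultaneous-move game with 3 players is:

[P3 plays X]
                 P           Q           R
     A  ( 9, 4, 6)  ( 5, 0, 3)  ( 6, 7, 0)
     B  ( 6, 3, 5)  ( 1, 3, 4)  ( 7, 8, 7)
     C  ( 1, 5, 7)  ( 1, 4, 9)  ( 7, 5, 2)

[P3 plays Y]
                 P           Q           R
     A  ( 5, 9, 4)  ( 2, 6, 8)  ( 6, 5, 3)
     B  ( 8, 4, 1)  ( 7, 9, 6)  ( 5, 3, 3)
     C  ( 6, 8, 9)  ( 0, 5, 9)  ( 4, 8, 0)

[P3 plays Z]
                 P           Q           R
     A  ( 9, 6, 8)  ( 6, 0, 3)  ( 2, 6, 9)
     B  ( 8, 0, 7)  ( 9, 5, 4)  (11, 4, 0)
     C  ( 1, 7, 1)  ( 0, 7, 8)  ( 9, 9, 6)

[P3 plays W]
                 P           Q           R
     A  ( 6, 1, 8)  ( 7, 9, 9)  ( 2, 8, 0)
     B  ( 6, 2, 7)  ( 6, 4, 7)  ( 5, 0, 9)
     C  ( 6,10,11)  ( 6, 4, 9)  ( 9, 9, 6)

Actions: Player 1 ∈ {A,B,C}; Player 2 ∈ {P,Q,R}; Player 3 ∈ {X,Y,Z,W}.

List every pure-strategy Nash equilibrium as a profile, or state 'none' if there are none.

(A,P,X): not NE [P2→R gives 7>4; P3→W gives 8>6]
(A,P,Y): not NE [P1→B gives 8>5; P3→W gives 8>4]
(A,P,Z): NE
(A,P,W): not NE [P2→Q gives 9>1]
(A,Q,X): not NE [P2→R gives 7>0; P3→W gives 9>3]
(A,Q,Y): not NE [P1→B gives 7>2; P2→P gives 9>6; P3→W gives 9>8]
(A,Q,Z): not NE [P1→B gives 9>6; P2→R gives 6>0; P3→W gives 9>3]
(A,Q,W): NE
(A,R,X): not NE [P1→C gives 7>6; P3→Z gives 9>0]
(A,R,Y): not NE [P2→P gives 9>5; P3→Z gives 9>3]
(A,R,Z): not NE [P1→B gives 11>2]
(A,R,W): not NE [P1→C gives 9>2; P2→Q gives 9>8; P3→Z gives 9>0]
(B,P,X): not NE [P1→A gives 9>6; P2→R gives 8>3; P3→W gives 7>5]
(B,P,Y): not NE [P2→Q gives 9>4; P3→W gives 7>1]
(B,P,Z): not NE [P1→A gives 9>8; P2→Q gives 5>0]
(B,P,W): not NE [P2→Q gives 4>2]
(B,Q,X): not NE [P1→A gives 5>1; P2→R gives 8>3; P3→W gives 7>4]
(B,Q,Y): not NE [P3→W gives 7>6]
(B,Q,Z): not NE [P3→W gives 7>4]
(B,Q,W): not NE [P1→A gives 7>6]
(B,R,X): not NE [P3→W gives 9>7]
(B,R,Y): not NE [P1→A gives 6>5; P2→Q gives 9>3; P3→W gives 9>3]
(B,R,Z): not NE [P2→Q gives 5>4; P3→W gives 9>0]
(B,R,W): not NE [P1→C gives 9>5; P2→Q gives 4>0]
(C,P,X): not NE [P1→A gives 9>1; P3→W gives 11>7]
(C,P,Y): not NE [P1→B gives 8>6; P3→W gives 11>9]
(C,P,Z): not NE [P1→A gives 9>1; P2→R gives 9>7; P3→W gives 11>1]
(C,P,W): NE
(C,Q,X): not NE [P1→A gives 5>1; P2→R gives 5>4]
(C,Q,Y): not NE [P1→B gives 7>0; P2→R gives 8>5]
(C,Q,Z): not NE [P1→B gives 9>0; P2→R gives 9>7; P3→W gives 9>8]
(C,Q,W): not NE [P1→A gives 7>6; P2→P gives 10>4]
(C,R,X): not NE [P3→W gives 6>2]
(C,R,Y): not NE [P1→A gives 6>4; P3→W gives 6>0]
(C,R,Z): not NE [P1→B gives 11>9]
(C,R,W): not NE [P2→P gives 10>9]

NE set: (A,P,Z), (A,Q,W), (C,P,W)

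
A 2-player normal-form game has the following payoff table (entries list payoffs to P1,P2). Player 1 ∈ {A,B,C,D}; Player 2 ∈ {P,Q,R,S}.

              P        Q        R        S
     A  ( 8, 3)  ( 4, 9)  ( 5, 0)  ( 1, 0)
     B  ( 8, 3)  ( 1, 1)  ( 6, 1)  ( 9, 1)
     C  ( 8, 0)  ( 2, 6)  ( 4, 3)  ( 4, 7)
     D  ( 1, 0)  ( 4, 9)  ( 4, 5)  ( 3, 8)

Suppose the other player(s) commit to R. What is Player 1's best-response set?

u_1(A vs R) = 5
u_1(B vs R) = 6
u_1(C vs R) = 4
u_1(D vs R) = 4
max payoff 6 at {B}

P1 best: {B}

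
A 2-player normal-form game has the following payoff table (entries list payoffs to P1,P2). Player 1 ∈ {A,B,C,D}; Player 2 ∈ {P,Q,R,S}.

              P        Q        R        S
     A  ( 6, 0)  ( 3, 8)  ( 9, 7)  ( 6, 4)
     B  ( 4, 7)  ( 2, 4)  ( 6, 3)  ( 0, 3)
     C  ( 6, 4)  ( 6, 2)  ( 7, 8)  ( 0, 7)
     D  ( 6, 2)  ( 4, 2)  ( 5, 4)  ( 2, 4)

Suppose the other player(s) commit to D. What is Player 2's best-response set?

P2 best: {R,S}

u_2(P vs D) = 2
u_2(Q vs D) = 2
u_2(R vs D) = 4
u_2(S vs D) = 4
max payoff 4 at {R,S}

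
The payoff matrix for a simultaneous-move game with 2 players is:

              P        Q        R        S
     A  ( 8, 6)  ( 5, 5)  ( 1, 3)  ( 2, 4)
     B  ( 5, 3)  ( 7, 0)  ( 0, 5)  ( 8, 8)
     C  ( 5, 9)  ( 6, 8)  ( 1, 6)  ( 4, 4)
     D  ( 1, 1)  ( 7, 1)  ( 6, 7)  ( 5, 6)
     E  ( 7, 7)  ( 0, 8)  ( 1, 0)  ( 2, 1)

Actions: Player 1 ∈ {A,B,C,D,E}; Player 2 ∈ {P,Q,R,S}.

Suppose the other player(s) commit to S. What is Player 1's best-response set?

u_1(A vs S) = 2
u_1(B vs S) = 8
u_1(C vs S) = 4
u_1(D vs S) = 5
u_1(E vs S) = 2
max payoff 8 at {B}

argmax u_1 = {B}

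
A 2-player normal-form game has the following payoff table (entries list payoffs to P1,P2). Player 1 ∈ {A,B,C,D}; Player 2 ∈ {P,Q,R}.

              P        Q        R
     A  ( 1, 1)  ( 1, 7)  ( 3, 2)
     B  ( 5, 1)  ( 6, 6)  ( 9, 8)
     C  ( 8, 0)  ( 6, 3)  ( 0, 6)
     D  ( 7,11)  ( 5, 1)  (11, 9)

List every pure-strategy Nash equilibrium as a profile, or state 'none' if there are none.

(A,P): not NE [P1→C gives 8>1; P2→Q gives 7>1]
(A,Q): not NE [P1→C gives 6>1]
(A,R): not NE [P1→D gives 11>3; P2→Q gives 7>2]
(B,P): not NE [P1→C gives 8>5; P2→R gives 8>1]
(B,Q): not NE [P2→R gives 8>6]
(B,R): not NE [P1→D gives 11>9]
(C,P): not NE [P2→R gives 6>0]
(C,Q): not NE [P2→R gives 6>3]
(C,R): not NE [P1→D gives 11>0]
(D,P): not NE [P1→C gives 8>7]
(D,Q): not NE [P1→C gives 6>5; P2→P gives 11>1]
(D,R): not NE [P2→P gives 11>9]

PSNE: ∅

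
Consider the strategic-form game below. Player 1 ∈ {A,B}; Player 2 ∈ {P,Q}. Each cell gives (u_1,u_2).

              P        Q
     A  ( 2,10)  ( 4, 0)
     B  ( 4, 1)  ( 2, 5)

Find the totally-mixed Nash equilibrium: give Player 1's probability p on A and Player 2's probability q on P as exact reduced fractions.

p=2/7, q=1/2

P1 indiff ⇒ q·2+(1-q)·4 = q·4+(1-q)·2 ⇒ q(-2) = (1-q)(-2) ⇒ q = 1/2
P2 indiff ⇒ p·10+(1-p)·1 = p·0+(1-p)·5 ⇒ p(10) = (1-p)(4) ⇒ p = 2/7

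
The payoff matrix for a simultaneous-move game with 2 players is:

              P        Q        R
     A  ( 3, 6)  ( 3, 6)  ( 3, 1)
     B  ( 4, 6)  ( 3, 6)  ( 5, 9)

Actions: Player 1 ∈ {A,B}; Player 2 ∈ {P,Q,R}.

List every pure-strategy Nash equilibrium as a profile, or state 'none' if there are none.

Nash profiles: (A,Q), (B,R)

(A,P): not NE [P1→B gives 4>3]
(A,Q): NE
(A,R): not NE [P1→B gives 5>3; P2→Q gives 6>1]
(B,P): not NE [P2→R gives 9>6]
(B,Q): not NE [P2→R gives 9>6]
(B,R): NE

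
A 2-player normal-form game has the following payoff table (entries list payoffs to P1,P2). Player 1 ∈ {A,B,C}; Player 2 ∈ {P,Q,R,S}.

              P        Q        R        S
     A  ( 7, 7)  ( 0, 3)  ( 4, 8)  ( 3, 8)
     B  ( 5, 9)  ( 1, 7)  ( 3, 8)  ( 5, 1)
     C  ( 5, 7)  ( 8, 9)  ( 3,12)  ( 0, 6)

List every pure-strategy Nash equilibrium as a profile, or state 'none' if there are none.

(A,P): not NE [P2→S gives 8>7]
(A,Q): not NE [P1→C gives 8>0; P2→S gives 8>3]
(A,R): NE
(A,S): not NE [P1→B gives 5>3]
(B,P): not NE [P1→A gives 7>5]
(B,Q): not NE [P1→C gives 8>1; P2→P gives 9>7]
(B,R): not NE [P1→A gives 4>3; P2→P gives 9>8]
(B,S): not NE [P2→P gives 9>1]
(C,P): not NE [P1→A gives 7>5; P2→R gives 12>7]
(C,Q): not NE [P2→R gives 12>9]
(C,R): not NE [P1→A gives 4>3]
(C,S): not NE [P1→B gives 5>0; P2→R gives 12>6]

PSNE = {(A,R)}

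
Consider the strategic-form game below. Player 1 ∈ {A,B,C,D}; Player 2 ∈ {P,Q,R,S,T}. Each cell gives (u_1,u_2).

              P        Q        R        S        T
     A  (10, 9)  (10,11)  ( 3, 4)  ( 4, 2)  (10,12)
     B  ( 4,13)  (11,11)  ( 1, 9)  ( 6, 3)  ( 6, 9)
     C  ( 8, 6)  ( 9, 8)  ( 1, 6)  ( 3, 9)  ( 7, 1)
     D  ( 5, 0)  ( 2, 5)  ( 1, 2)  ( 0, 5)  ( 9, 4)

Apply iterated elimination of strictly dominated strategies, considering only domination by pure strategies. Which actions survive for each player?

P1 drop C (A beats it: P:10>8 Q:10>9 R:3>1 S:4>3 T:10>7)
P1 drop D (A beats it: P:10>5 Q:10>2 R:3>1 S:4>0 T:10>9)
P2 drop R (P beats it: A:9>4 B:13>9)
P2 drop S (P beats it: A:9>2 B:13>3)
P1→{A,B} P2→{P,Q,T}

IESDS → P1:{A,B} P2:{P,Q,T}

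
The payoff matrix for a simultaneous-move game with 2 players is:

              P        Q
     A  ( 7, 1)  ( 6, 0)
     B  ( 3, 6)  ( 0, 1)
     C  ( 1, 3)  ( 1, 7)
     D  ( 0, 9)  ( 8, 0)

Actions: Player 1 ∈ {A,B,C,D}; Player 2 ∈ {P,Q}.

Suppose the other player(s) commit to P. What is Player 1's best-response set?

u_1(A vs P) = 7
u_1(B vs P) = 3
u_1(C vs P) = 1
u_1(D vs P) = 0
max payoff 7 at {A}

argmax u_1 = {A}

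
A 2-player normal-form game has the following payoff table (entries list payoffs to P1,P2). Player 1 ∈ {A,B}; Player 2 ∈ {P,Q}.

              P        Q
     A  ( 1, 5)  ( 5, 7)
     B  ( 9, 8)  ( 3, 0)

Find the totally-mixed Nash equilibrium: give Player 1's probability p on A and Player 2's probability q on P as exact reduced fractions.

P1 indiff ⇒ q·1+(1-q)·5 = q·9+(1-q)·3 ⇒ q(-8) = (1-q)(-2) ⇒ q = 1/5
P2 indiff ⇒ p·5+(1-p)·8 = p·7+(1-p)·0 ⇒ p(-2) = (1-p)(-8) ⇒ p = 4/5

P1 mixes 4/5 on A; P2 mixes 1/5 on P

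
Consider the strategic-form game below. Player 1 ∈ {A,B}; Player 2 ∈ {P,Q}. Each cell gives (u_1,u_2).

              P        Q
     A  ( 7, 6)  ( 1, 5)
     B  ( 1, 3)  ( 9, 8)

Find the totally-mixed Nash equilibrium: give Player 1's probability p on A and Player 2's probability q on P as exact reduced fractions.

P1 indiff ⇒ q·7+(1-q)·1 = q·1+(1-q)·9 ⇒ q(6) = (1-q)(8) ⇒ q = 4/7
P2 indiff ⇒ p·6+(1-p)·3 = p·5+(1-p)·8 ⇒ p(1) = (1-p)(5) ⇒ p = 5/6

P1 mixes 5/6 on A; P2 mixes 4/7 on P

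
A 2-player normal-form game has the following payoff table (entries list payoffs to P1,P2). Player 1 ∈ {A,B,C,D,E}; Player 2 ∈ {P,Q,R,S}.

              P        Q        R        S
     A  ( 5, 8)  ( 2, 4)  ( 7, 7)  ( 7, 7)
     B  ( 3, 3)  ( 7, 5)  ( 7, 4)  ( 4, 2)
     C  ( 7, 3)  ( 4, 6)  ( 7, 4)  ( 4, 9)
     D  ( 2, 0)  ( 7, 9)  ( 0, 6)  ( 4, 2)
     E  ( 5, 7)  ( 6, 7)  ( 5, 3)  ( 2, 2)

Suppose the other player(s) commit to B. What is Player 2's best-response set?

u_2(P vs B) = 3
u_2(Q vs B) = 5
u_2(R vs B) = 4
u_2(S vs B) = 2
max payoff 5 at {Q}

BR_2 = {Q}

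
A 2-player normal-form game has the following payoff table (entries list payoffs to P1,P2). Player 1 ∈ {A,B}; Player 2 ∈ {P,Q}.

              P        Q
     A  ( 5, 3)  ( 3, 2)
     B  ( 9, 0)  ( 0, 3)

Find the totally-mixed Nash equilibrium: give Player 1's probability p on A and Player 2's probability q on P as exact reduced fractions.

P1 indiff ⇒ q·5+(1-q)·3 = q·9+(1-q)·0 ⇒ q(-4) = (1-q)(-3) ⇒ q = 3/7
P2 indiff ⇒ p·3+(1-p)·0 = p·2+(1-p)·3 ⇒ p(1) = (1-p)(3) ⇒ p = 3/4

p=3/4, q=3/7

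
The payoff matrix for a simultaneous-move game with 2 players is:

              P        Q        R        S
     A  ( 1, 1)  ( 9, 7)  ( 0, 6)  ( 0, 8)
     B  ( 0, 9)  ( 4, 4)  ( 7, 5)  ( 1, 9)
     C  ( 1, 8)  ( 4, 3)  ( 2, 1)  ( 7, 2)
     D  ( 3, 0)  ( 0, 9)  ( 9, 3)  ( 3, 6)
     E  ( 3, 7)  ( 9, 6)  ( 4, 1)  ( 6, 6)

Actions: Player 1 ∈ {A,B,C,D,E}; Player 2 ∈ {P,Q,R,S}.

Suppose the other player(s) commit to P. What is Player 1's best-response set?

BR_1 = {D,E}

u_1(A vs P) = 1
u_1(B vs P) = 0
u_1(C vs P) = 1
u_1(D vs P) = 3
u_1(E vs P) = 3
max payoff 3 at {D,E}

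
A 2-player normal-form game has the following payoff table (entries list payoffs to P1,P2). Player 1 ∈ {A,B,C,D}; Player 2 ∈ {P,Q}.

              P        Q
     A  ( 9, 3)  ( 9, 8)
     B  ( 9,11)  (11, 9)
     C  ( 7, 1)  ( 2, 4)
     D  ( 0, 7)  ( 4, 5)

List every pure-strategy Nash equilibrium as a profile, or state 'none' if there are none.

PSNE = {(B,P)}

(A,P): not NE [P2→Q gives 8>3]
(A,Q): not NE [P1→B gives 11>9]
(B,P): NE
(B,Q): not NE [P2→P gives 11>9]
(C,P): not NE [P1→B gives 9>7; P2→Q gives 4>1]
(C,Q): not NE [P1→B gives 11>2]
(D,P): not NE [P1→B gives 9>0]
(D,Q): not NE [P1→B gives 11>4; P2→P gives 7>5]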